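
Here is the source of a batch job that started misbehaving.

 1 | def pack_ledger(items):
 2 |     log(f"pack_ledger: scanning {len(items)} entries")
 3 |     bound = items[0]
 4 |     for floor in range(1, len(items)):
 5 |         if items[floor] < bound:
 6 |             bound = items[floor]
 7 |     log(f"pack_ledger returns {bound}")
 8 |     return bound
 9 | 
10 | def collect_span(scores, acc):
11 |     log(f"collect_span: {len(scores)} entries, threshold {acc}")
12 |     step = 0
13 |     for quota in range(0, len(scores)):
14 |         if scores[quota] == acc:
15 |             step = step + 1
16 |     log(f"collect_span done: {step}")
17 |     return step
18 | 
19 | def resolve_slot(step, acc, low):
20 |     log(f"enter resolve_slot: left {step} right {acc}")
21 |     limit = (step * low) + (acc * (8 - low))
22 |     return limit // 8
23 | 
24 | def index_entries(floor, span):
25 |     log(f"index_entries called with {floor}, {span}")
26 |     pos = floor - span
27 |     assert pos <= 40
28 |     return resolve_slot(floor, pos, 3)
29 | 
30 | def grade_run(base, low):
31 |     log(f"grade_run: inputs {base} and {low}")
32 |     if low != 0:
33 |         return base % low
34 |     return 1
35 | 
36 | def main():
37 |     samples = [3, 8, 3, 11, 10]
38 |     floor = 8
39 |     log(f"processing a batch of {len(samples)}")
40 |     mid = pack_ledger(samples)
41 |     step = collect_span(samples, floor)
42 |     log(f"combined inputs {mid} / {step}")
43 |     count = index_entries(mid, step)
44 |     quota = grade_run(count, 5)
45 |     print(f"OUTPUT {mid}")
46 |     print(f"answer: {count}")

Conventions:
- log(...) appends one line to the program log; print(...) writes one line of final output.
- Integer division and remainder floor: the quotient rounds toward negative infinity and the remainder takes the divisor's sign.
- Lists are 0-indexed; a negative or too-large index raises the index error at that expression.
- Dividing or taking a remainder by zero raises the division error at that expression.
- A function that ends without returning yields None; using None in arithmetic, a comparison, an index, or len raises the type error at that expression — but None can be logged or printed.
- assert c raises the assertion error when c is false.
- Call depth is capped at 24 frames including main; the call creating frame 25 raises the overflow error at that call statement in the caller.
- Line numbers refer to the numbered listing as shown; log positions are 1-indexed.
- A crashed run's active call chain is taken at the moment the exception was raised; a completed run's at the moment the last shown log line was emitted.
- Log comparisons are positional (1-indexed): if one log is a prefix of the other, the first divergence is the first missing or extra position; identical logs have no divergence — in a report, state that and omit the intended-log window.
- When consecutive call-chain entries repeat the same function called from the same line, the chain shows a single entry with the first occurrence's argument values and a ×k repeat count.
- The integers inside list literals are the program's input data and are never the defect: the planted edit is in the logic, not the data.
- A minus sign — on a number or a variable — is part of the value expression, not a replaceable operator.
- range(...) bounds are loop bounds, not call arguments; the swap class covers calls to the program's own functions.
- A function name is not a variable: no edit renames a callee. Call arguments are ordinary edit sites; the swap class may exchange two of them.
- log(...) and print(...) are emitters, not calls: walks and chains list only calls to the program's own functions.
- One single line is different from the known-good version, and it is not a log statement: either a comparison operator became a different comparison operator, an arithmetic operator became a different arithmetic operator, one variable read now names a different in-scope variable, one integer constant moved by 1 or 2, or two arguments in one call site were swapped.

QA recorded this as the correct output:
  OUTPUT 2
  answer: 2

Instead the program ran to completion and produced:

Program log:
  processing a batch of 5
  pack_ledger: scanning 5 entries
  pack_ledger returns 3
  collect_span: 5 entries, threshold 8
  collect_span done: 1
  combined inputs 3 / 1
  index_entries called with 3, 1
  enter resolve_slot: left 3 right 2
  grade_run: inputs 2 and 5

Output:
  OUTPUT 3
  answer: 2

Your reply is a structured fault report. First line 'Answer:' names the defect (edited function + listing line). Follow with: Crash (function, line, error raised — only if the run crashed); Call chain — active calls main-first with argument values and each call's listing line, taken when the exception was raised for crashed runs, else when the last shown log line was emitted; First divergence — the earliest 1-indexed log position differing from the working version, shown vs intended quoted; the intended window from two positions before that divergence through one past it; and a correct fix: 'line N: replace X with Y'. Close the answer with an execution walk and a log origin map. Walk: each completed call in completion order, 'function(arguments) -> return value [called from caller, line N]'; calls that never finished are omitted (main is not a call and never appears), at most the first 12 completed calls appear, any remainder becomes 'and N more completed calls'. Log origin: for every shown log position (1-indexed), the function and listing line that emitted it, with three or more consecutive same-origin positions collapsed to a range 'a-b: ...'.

Answer: the defect is in main at line 45.
The tell: Every logged value matches the working version; the printed result is what differs.
Call chain: main -> grade_run(2, 5) (called at line 44).
First divergence: none — the logs agree in full.
Execution walk:
  pack_ledger([3, 8, 3, 11, 10]) -> 3  [called from main, line 40]
  collect_span([3, 8, 3, 11, 10], 8) -> 1  [called from main, line 41]
  resolve_slot(3, 2, 3) -> 2  [called from index_entries, line 28]
  index_entries(3, 1) -> 2  [called from main, line 43]
  grade_run(2, 5) -> 2  [called from main, line 44]
Log line origins:
  1: emitted by main (line 39)
  2: emitted by pack_ledger (line 2)
  3: emitted by pack_ledger (line 7)
  4: emitted by collect_span (line 11)
  5: emitted by collect_span (line 16)
  6: emitted by main (line 42)
  7: emitted by index_entries (line 25)
  8: emitted by resolve_slot (line 20)
  9: emitted by grade_run (line 31)
A correct fix: line 45: replace `mid` with `quota`.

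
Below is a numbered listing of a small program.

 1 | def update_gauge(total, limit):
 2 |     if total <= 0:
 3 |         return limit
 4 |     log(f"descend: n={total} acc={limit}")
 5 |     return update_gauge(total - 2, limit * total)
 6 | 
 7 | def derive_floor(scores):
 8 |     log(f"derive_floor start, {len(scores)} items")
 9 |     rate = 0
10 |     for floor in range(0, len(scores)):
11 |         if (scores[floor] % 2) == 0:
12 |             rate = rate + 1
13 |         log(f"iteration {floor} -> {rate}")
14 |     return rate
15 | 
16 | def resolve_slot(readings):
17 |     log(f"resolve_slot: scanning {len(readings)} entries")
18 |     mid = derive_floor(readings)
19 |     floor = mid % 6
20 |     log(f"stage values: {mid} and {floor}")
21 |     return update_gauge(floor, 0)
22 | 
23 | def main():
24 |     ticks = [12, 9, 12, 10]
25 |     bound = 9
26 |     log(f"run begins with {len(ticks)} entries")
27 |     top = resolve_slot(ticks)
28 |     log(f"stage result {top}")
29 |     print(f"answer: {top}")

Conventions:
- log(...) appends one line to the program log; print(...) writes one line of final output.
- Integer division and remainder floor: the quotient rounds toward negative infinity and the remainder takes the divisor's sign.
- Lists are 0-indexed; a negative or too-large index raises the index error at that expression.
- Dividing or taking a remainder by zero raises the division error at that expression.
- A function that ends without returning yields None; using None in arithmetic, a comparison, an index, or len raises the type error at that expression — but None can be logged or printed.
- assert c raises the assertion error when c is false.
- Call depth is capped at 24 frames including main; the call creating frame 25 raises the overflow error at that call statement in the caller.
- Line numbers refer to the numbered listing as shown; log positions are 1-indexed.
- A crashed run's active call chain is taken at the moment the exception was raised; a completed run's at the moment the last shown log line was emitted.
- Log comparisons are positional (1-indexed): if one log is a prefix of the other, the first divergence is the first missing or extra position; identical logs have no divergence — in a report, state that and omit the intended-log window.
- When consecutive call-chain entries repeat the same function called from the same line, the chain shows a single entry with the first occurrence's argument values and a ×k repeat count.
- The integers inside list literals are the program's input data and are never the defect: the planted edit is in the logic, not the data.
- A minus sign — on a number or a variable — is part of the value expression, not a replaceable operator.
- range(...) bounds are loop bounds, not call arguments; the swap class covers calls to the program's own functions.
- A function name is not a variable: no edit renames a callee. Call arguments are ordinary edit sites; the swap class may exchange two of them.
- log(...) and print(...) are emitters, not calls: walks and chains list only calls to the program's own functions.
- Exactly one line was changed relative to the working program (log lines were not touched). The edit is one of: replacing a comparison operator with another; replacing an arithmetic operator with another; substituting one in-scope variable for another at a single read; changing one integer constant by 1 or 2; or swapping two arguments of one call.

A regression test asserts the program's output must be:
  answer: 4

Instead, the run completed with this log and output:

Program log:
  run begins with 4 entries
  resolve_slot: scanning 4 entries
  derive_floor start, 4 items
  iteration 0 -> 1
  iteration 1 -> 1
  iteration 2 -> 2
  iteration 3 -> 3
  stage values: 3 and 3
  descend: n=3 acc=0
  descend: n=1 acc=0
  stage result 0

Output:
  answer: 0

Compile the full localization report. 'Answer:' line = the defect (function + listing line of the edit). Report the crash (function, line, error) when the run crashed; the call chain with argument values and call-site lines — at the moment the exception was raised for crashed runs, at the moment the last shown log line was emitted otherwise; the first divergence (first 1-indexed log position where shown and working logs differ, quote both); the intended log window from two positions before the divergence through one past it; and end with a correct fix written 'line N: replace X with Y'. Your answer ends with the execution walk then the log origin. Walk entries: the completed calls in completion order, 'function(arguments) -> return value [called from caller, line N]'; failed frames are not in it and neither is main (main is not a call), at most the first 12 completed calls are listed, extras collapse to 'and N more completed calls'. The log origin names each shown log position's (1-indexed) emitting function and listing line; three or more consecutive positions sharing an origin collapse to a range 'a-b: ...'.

Answer: the defect is in update_gauge at line 5.
Key observation: At log position 10 the runs split — shown 'descend: n=1 acc=0', but the working version logs 'descend: n=1 acc=3'.
Call chain: main.
First divergence: at position 10 the run shows 'descend: n=1 acc=0' where the working version logs 'descend: n=1 acc=3'.
Intended log window:
  8: stage values: 3 and 3
  9: descend: n=3 acc=0
  10: descend: n=1 acc=3
  11: stage result 4
Execution walk:
  derive_floor([12, 9, 12, 10]) -> 3  [called from resolve_slot, line 18]
  update_gauge(-1, 0) -> 0  [called from update_gauge, line 5]
  update_gauge(1, 0) -> 0  [called from update_gauge, line 5]
  update_gauge(3, 0) -> 0  [called from resolve_slot, line 21]
  resolve_slot([12, 9, 12, 10]) -> 0  [called from main, line 27]
Log line origins:
  1: logged in main at line 26
  2: logged in resolve_slot at line 17
  3: logged in derive_floor at line 8
  4-7: logged in derive_floor at line 13
  8: logged in resolve_slot at line 20
  9: logged in update_gauge at line 4
  10: logged in update_gauge at line 4
  11: logged in main at line 28
A correct fix: line 5: replace `*` with `+`.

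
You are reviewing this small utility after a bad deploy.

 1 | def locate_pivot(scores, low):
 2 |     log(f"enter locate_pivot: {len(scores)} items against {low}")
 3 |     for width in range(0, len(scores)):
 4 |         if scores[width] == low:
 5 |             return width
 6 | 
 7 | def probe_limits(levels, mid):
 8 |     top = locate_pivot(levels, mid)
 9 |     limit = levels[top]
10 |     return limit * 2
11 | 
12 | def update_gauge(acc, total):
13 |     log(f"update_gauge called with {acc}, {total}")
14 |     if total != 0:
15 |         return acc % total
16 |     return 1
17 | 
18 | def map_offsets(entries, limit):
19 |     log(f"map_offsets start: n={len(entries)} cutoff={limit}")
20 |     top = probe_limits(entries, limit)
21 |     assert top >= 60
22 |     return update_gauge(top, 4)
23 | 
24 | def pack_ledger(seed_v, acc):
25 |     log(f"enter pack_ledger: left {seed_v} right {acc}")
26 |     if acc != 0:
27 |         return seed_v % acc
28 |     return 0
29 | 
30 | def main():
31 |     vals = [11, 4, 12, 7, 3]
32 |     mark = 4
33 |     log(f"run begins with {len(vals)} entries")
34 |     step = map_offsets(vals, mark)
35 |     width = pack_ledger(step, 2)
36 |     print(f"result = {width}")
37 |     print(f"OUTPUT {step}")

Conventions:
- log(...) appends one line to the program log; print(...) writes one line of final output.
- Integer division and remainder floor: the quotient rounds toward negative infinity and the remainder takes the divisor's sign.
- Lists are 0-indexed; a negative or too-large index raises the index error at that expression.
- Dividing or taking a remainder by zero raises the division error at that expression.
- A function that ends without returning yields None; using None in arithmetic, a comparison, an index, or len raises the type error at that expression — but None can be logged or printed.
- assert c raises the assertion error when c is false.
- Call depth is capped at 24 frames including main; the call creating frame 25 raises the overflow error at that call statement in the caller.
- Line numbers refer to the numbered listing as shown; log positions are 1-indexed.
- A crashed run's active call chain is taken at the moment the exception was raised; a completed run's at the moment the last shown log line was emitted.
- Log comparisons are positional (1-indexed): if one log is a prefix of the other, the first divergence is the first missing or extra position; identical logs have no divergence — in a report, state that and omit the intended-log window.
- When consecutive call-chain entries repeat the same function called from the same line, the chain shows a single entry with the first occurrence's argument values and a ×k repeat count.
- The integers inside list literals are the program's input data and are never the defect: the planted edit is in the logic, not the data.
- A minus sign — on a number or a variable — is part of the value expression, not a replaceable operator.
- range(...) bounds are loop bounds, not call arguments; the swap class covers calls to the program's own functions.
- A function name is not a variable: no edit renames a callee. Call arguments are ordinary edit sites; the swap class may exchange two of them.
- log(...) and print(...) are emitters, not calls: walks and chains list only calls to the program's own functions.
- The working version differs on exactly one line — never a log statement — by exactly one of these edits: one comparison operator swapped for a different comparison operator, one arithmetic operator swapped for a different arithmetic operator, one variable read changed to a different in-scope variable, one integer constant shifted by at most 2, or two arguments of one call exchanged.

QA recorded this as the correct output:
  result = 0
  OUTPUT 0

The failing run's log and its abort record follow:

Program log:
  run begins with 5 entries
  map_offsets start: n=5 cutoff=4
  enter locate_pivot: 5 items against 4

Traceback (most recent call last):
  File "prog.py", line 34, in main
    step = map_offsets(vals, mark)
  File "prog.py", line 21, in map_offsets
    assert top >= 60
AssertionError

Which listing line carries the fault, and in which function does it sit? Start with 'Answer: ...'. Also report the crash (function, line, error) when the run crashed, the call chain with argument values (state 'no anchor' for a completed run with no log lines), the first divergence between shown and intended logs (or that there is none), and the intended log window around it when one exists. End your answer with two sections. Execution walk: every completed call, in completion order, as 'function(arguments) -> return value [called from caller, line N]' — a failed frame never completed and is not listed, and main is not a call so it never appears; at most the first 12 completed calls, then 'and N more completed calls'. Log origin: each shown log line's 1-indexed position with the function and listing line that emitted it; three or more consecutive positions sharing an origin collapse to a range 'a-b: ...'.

Answer: the defect is in map_offsets at line 21.
Key fact: A complete run would log 'update_gauge called with 8, 4' next, but this one stopped at 3 lines.
Crash: map_offsets, line 21, AssertionError.
Call chain: main -> map_offsets([11, 4, 12, 7, 3], 4) (called at line 34).
First divergence: position 4 — after 3 matching lines the faulty run goes silent; intended next line 'update_gauge called with 8, 4'.
Intended log window:
  2: map_offsets start: n=5 cutoff=4
  3: enter locate_pivot: 5 items against 4
  4: update_gauge called with 8, 4
  5: enter pack_ledger: left 0 right 2
Execution walk:
  locate_pivot([11, 4, 12, 7, 3], 4) -> 1  [called from probe_limits, line 8]
  probe_limits([11, 4, 12, 7, 3], 4) -> 8  [called from map_offsets, line 20]
Log origin:
  1: emitted by main (line 33)
  2: emitted by map_offsets (line 19)
  3: emitted by locate_pivot (line 2)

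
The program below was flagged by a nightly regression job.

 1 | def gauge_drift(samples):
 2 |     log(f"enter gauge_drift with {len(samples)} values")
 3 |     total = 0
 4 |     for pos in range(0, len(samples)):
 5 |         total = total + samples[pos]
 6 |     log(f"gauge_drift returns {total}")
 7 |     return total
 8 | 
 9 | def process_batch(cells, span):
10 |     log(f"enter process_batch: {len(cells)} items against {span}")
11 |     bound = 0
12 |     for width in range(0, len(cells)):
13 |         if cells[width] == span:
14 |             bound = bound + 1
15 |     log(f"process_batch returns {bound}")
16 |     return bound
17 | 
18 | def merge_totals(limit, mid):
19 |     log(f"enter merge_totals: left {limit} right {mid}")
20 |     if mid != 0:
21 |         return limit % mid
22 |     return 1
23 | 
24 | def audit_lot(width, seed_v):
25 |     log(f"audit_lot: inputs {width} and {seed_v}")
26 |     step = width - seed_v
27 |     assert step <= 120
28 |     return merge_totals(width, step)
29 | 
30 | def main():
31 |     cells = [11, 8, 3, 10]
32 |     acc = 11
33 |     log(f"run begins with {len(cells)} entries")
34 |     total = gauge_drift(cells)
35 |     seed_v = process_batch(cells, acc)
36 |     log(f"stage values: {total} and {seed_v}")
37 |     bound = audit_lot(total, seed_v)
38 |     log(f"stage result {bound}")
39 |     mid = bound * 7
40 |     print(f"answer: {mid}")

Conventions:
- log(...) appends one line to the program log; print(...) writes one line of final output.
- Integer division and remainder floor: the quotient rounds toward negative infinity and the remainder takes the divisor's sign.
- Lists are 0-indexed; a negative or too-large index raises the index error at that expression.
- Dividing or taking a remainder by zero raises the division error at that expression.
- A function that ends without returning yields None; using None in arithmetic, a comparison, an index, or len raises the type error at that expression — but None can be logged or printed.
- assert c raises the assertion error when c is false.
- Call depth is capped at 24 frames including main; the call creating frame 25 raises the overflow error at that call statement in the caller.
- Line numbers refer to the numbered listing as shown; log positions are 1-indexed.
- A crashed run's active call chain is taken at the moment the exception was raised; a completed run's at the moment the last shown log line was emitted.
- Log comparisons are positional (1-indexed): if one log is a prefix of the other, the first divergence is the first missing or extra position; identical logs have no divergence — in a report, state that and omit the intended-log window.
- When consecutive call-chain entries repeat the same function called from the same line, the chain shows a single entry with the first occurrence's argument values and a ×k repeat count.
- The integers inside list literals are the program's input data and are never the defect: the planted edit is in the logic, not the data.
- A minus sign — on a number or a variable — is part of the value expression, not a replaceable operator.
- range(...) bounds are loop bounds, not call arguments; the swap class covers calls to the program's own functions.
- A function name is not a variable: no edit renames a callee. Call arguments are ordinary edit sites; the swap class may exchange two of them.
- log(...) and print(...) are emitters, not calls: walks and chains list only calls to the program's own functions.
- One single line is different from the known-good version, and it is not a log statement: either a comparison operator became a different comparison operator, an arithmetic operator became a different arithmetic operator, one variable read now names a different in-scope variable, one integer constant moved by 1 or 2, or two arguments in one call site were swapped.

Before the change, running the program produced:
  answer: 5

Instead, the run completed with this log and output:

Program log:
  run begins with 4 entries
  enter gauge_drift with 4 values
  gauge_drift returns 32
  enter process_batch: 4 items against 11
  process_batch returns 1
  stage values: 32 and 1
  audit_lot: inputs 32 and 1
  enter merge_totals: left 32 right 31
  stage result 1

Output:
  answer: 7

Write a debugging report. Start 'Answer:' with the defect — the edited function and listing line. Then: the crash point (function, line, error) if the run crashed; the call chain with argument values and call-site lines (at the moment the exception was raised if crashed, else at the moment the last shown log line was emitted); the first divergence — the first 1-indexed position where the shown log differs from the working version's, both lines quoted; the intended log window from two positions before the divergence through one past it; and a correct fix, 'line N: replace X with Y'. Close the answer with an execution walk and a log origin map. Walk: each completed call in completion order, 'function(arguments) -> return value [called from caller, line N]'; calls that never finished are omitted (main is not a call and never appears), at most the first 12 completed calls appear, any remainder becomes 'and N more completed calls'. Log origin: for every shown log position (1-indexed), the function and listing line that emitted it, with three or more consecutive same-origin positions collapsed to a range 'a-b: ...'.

Answer: the defect is in main at line 39.
The tell: The logs agree in full; only the final output differs.
Call chain: main.
First divergence: there is none — every log position agrees.
Execution walk:
  gauge_drift([11, 8, 3, 10]) -> 32  [called from main, line 34]
  process_batch([11, 8, 3, 10], 11) -> 1  [called from main, line 35]
  merge_totals(32, 31) -> 1  [called from audit_lot, line 28]
  audit_lot(32, 1) -> 1  [called from main, line 37]
Log origins:
  1: emitted by main (line 33)
  2: emitted by gauge_drift (line 2)
  3: emitted by gauge_drift (line 6)
  4: emitted by process_batch (line 10)
  5: emitted by process_batch (line 15)
  6: emitted by main (line 36)
  7: emitted by audit_lot (line 25)
  8: emitted by merge_totals (line 19)
  9: emitted by main (line 38)
A correct fix: line 39: replace `7` with `5`.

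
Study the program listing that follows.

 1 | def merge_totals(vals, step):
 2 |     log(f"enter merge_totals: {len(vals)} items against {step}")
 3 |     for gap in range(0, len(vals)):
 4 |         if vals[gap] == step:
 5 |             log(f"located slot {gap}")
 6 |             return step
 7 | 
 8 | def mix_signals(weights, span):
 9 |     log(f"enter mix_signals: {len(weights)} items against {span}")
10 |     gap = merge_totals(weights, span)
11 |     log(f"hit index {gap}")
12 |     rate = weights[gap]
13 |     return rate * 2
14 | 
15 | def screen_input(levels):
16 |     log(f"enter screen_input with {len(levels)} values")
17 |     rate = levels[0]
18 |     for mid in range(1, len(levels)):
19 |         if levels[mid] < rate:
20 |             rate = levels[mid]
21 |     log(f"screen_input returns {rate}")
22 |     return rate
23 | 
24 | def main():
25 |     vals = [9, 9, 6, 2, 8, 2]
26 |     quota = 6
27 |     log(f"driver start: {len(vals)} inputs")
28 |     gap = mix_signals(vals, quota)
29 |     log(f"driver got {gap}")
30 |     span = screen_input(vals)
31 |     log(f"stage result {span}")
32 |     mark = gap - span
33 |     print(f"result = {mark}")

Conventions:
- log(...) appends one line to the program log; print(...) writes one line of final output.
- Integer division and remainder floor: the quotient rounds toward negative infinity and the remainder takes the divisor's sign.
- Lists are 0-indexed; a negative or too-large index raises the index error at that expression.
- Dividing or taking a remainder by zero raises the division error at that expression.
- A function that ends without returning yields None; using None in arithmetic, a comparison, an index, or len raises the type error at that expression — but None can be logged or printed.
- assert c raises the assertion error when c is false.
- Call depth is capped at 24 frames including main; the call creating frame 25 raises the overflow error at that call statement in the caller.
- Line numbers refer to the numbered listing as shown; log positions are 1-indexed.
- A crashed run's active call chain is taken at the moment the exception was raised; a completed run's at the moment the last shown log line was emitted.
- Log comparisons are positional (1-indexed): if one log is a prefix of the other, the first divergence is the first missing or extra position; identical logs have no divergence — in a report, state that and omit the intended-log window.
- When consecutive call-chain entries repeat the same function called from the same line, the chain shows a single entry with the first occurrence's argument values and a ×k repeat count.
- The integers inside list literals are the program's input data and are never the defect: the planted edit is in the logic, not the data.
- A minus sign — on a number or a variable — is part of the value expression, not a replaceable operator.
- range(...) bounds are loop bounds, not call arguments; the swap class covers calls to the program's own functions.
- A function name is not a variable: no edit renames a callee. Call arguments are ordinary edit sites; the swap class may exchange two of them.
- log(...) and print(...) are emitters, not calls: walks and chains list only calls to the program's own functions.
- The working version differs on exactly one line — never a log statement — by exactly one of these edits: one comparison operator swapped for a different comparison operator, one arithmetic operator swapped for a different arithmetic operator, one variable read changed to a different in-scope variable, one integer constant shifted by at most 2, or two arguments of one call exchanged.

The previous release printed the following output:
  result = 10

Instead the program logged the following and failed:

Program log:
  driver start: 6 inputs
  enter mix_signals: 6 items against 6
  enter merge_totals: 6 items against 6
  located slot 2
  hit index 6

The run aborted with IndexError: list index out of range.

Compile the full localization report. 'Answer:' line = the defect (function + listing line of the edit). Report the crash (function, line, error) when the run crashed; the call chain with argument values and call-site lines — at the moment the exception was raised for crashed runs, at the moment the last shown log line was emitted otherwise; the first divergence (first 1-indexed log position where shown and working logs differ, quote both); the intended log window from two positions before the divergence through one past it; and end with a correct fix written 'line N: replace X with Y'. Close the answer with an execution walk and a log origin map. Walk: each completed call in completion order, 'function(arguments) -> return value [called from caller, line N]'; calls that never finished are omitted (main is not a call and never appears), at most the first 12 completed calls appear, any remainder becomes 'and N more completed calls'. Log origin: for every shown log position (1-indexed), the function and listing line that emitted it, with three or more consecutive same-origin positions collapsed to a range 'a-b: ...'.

Answer: the defect is in merge_totals at line 6.
Key fact: The log first diverges at position 5: the faulty run prints 'hit index 6' where the working version prints 'hit index 2'.
Crash: mix_signals, line 12, IndexError.
Call chain: main -> mix_signals([9, 9, 6, 2, 8, 2], 6) (called at line 28).
First divergence: position 5; shown 'hit index 6' vs intended 'hit index 2'.
Intended log window:
  3: enter merge_totals: 6 items against 6
  4: located slot 2
  5: hit index 2
  6: driver got 12
Execution walk:
  merge_totals([9, 9, 6, 2, 8, 2], 6) -> 6  [called from mix_signals, line 10]
Log origins:
  1: logged in main at line 27
  2: logged in mix_signals at line 9
  3: logged in merge_totals at line 2
  4: logged in merge_totals at line 5
  5: logged in mix_signals at line 11
A correct fix: line 6: replace `step` with `gap`.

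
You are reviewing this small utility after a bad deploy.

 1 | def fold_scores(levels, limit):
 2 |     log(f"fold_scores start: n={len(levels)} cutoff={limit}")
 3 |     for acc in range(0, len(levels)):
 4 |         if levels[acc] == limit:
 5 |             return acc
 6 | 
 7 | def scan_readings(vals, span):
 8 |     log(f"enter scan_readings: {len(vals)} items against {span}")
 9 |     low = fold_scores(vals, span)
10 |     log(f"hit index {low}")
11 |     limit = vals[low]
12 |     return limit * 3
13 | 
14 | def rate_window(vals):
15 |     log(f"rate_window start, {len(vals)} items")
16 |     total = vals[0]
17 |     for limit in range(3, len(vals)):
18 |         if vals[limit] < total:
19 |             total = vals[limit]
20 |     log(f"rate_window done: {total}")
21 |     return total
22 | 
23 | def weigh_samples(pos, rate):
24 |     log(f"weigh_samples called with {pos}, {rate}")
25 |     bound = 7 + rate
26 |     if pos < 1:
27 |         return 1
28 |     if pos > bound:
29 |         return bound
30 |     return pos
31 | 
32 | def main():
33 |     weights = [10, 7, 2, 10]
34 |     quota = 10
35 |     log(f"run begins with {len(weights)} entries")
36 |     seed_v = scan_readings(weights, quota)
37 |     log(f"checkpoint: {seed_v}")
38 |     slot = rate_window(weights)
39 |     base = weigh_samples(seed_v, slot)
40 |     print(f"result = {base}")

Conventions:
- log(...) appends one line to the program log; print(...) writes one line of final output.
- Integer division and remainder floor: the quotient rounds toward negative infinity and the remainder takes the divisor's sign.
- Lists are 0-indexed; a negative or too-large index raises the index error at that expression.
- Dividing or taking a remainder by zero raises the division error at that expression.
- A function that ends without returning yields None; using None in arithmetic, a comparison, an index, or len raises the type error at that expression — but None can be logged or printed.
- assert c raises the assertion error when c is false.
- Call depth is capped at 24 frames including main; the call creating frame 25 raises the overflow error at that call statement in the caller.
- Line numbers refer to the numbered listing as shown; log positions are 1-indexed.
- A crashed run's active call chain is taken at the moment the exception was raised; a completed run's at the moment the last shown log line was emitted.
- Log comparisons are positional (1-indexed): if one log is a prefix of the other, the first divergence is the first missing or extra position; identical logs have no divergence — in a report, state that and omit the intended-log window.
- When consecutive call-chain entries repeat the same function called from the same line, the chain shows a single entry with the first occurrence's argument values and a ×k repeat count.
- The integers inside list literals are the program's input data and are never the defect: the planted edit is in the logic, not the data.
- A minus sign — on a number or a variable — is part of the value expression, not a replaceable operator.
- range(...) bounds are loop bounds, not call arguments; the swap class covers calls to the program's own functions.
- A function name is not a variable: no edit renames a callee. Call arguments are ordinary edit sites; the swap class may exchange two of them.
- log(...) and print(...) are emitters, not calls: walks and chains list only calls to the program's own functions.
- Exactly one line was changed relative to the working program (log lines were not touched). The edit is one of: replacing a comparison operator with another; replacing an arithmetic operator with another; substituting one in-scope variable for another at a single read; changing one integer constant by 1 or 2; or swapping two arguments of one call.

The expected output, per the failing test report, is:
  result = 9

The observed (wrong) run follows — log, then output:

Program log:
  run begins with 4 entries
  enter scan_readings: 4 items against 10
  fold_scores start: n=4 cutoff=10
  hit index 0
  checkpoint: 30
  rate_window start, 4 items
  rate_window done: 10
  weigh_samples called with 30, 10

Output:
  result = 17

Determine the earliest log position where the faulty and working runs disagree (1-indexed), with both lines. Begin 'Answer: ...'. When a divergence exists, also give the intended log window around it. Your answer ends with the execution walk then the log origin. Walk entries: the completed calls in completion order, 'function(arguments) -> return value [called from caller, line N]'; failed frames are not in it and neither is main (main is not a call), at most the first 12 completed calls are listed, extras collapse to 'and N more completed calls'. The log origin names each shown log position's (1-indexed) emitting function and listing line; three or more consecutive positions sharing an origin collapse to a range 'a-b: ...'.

Answer: position 7 — the shown line 'rate_window done: 10' should read 'rate_window done: 2'.
Intended log window:
  5: checkpoint: 30
  6: rate_window start, 4 items
  7: rate_window done: 2
  8: weigh_samples called with 30, 2
Execution walk:
  fold_scores([10, 7, 2, 10], 10) -> 0  [called from scan_readings, line 9]
  scan_readings([10, 7, 2, 10], 10) -> 30  [called from main, line 36]
  rate_window([10, 7, 2, 10]) -> 10  [called from main, line 38]
  weigh_samples(30, 10) -> 17  [called from main, line 39]
Log line origins:
  1: emitted by main (line 35)
  2: emitted by scan_readings (line 8)
  3: emitted by fold_scores (line 2)
  4: emitted by scan_readings (line 10)
  5: emitted by main (line 37)
  6: emitted by rate_window (line 15)
  7: emitted by rate_window (line 20)
  8: emitted by weigh_samples (line 24)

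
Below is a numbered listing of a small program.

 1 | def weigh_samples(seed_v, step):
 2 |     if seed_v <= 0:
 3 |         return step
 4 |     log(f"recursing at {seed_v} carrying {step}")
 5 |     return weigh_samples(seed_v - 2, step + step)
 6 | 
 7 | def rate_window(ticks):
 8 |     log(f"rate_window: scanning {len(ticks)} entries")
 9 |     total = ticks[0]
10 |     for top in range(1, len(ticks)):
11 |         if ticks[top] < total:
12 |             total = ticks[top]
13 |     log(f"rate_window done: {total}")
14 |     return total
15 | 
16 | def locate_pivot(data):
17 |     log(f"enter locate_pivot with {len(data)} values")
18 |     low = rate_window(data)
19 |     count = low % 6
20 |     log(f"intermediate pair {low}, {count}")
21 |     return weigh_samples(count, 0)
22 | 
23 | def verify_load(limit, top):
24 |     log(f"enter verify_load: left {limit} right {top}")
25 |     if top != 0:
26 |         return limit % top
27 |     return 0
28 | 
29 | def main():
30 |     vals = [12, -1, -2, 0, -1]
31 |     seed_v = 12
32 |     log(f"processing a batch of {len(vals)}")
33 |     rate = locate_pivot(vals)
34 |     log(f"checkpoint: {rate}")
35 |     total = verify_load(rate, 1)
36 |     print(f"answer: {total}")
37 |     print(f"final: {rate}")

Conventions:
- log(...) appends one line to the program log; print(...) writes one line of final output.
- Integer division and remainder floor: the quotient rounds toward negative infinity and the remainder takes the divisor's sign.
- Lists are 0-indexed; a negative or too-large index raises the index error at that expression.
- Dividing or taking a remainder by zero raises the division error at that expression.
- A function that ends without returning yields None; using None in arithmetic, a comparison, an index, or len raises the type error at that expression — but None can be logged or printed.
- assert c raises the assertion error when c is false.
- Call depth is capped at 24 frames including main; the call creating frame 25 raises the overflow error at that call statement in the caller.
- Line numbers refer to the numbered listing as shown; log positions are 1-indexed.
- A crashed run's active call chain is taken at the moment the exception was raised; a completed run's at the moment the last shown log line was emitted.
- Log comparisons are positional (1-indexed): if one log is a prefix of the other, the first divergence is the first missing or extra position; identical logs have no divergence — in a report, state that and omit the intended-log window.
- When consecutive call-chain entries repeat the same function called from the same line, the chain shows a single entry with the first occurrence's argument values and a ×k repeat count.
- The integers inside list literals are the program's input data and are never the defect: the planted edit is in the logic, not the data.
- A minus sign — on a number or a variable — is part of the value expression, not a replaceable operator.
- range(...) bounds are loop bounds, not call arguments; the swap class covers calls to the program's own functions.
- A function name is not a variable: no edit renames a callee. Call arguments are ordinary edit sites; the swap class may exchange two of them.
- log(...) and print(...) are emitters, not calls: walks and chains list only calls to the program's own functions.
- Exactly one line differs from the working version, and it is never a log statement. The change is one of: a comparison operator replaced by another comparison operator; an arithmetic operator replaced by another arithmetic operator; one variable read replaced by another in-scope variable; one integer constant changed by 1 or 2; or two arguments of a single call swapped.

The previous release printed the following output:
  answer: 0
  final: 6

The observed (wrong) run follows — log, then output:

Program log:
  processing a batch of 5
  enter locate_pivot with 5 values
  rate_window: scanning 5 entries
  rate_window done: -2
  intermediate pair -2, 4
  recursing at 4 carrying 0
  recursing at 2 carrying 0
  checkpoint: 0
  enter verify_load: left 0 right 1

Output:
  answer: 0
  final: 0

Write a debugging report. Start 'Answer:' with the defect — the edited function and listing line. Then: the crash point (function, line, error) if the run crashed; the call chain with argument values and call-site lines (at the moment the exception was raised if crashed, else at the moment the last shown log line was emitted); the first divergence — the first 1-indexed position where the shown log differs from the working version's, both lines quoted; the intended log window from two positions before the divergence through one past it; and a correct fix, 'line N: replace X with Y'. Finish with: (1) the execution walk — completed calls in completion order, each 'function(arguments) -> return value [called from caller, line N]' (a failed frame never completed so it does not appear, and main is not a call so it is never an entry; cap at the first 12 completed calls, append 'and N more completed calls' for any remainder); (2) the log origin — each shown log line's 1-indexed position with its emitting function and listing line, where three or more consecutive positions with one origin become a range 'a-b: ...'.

Answer: the defect is in weigh_samples at line 5.
Core observation: Position 7 is the first bad log line: 'recursing at 2 carrying 0' should read 'recursing at 2 carrying 4'.
Call chain: main -> verify_load(0, 1) (called at line 35).
First divergence: position 7 — shown 'recursing at 2 carrying 0', intended 'recursing at 2 carrying 4'.
Intended log window:
  5: intermediate pair -2, 4
  6: recursing at 4 carrying 0
  7: recursing at 2 carrying 4
  8: checkpoint: 6
Execution walk:
  rate_window([12, -1, -2, 0, -1]) -> -2  [called from locate_pivot, line 18]
  weigh_samples(0, 0) -> 0  [called from weigh_samples, line 5]
  weigh_samples(2, 0) -> 0  [called from weigh_samples, line 5]
  weigh_samples(4, 0) -> 0  [called from locate_pivot, line 21]
  locate_pivot([12, -1, -2, 0, -1]) -> 0  [called from main, line 33]
  verify_load(0, 1) -> 0  [called from main, line 35]
Origin of each log line:
  1 — main, line 32
  2 — locate_pivot, line 17
  3 — rate_window, line 8
  4 — rate_window, line 13
  5 — locate_pivot, line 20
  6 — weigh_samples, line 4
  7 — weigh_samples, line 4
  8 — main, line 34
  9 — verify_load, line 24
A correct fix: line 5: replace `step + step` with `step + seed_v`.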